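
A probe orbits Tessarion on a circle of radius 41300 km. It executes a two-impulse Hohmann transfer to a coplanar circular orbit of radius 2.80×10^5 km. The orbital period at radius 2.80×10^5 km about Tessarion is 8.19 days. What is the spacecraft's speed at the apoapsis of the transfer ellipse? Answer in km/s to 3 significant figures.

From Kepler's third law T² = 4π²r³/μ at r = 2.80×10^5 km, T = 8.19 days = 8.19 × 86400 s = 7.07616×10^5 s: μ = 4π²r³/T² = 1.73077×10^6 km³/s².
Transfer-ellipse semi-major axis a_t = (r₁ + r₂)/2 = (41300 + 2.800×10^5)/2 = 1.6065×10^5 km.
The apoapsis of the transfer ellipse is at r = 2.800×10^5 km.
Vis-viva: v = √[μ(2/r − 1/a_t)] = √[1.73077×10^6 × (2/2.800×10^5 − 1/1.6065×10^5)] = 1.261 km/s.

v = 1.26 km/s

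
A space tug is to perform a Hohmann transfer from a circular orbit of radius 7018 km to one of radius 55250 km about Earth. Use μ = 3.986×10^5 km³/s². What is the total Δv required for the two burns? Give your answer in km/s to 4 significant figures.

Δv = 3.914 km/s

Semi-major axis of the transfer orbit: a_t = (7018 + 55250)/2 = 31134 km.
Circular speed at r₁: v₁ = √(μ/r₁) = √(3.986×10^5/7018) = 7.5364 km/s.
Transfer-orbit speed at r₁ (vis-viva): v_p = √[μ(2/r₁ − 1/a_t)] = 10.039 km/s.
First burn Δv₁ = |v_p − v₁| = 2.503 km/s.
At r₂, v₂ = √(μ/r₂) = 2.686 km/s.
Transfer-orbit speed at r₂: v_a = √[μ(2/r₂ − 1/a_t)] = 1.275 km/s.
Second burn Δv₂ = |v₂ − v_a| = 1.411 km/s.
Total Δv = Δv₁ + Δv₂ = 3.914 km/s.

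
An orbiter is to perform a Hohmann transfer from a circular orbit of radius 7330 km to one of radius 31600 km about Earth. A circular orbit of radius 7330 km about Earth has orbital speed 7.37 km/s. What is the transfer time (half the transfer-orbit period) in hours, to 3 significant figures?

From the circular-orbit relation v² = μ/r at r = 7330 km: μ = v²r = (7.37)² × 7330 = 3.98143×10^5 km³/s².
Transfer-ellipse semi-major axis a_t = (r₁ + r₂)/2 = (7330 + 31600)/2 = 19465 km.
Half the transfer-orbit period gives t = π√(a_t³/μ) = 13520 s.
Converting: 13520 s ÷ 3600 s/hour = 3.76 hours.

t = 3.76 hours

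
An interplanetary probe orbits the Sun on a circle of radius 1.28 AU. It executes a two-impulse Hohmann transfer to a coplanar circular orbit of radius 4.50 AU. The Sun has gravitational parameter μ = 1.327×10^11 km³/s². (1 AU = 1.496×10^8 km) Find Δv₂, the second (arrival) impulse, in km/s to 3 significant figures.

Δv₂ = 4.70 km/s

In km: r₁ = 1.28 × 1.496×10^8 = 1.91488×10^8 km; r₂ = 4.50 × 1.496×10^8 = 6.732×10^8 km.
Transfer-ellipse semi-major axis a_t = (r₁ + r₂)/2 = (1.91488×10^8 + 6.732×10^8)/2 = 4.32344×10^8 km.
Circular speed at r = 6.732×10^8 km: v_c = √(μ/r) = 14.04 km/s.
Transfer-orbit speed at the same r (vis-viva, a = a_t): v_t = √[μ(2/r − 1/a_t)] = 9.344 km/s.
Δv₂ = |v_t − v_c| = |9.344 − 14.04| = 4.696 km/s.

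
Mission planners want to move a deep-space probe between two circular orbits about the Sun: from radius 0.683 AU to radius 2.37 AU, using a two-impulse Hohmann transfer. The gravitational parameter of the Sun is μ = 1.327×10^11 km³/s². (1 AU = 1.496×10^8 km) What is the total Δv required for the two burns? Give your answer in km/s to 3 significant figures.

Δv = 15.3 km/s

In km: r₁ = 0.683 × 1.496×10^8 = 1.021768×10^8 km; r₂ = 2.37 × 1.496×10^8 = 3.54552×10^8 km.
Semi-major axis of the transfer orbit: a_t = (1.021768×10^8 + 3.54552×10^8)/2 = 2.283644×10^8 km.
At r₁ the circular-orbit speed is v₁ = √(μ/r₁) = 36.038 km/s.
Transfer-orbit speed at r₁ (v² = μ(2/r − 1/a)): v_p = √[μ(2/r₁ − 1/a_t)] = 44.904 km/s.
First burn Δv₁ = |v_p − v₁| = 8.866 km/s.
At r₂, v₂ = √(μ/r₂) = 19.346192 km/s.
Transfer-orbit speed at r₂: v_a = √[μ(2/r₂ − 1/a_t)] = 12.940690 km/s.
Second burn Δv₂ = |v₂ − v_a| = 6.406 km/s.
Total Δv = Δv₁ + Δv₂ = 15.27 km/s.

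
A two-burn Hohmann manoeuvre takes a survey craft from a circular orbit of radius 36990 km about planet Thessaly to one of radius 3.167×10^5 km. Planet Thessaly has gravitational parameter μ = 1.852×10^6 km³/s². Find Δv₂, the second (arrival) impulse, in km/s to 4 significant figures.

Transfer-ellipse semi-major axis a_t = (r₁ + r₂)/2 = (36990 + 3.167×10^5)/2 = 1.76845×10^5 km.
On the circular orbit at r = 3.167×10^5 km, v_c = √(μ/r) = 2.418 km/s.
Transfer-orbit speed at the same r (vis-viva, a = a_t): v_t = √[μ(2/r − 1/a_t)] = 1.106 km/s.
Δv₂ = |v_t − v_c| = |1.106 − 2.418| = 1.312 km/s.

Δv₂ = 1.312 km/s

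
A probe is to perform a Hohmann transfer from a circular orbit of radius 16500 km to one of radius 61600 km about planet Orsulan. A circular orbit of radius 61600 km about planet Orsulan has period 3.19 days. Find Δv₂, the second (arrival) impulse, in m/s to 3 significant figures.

From Kepler's third law T² = 4π²r³/μ at r = 61600 km, T = 3.19 days = 3.19 × 86400 s = 2.75616×10^5 s: μ = 4π²r³/T² = 1.21477×10^5 km³/s².
Transfer-ellipse semi-major axis a_t = (r₁ + r₂)/2 = (16500 + 61600)/2 = 39050 km.
On the circular orbit at r = 61600 km, v_c = √(μ/r) = 1.4043 km/s.
Transfer-orbit speed at the same r (vis-viva, a = a_t): v_t = √[μ(2/r − 1/a_t)] = 0.91283 km/s.
Δv₂ = |v_t − v_c| = |0.91283 − 1.4043| = 0.4915 km/s.

Δv₂ = 491 m/s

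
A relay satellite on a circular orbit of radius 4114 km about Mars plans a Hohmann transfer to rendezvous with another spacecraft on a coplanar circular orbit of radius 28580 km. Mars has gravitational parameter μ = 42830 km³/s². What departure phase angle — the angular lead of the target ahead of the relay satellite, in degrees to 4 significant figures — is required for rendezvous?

Transfer-ellipse semi-major axis a_t = (r₁ + r₂)/2 = (4114 + 28580)/2 = 16347 km.
Transfer time t = π√(a_t³/μ) = 31730 s.
The target's mean motion on its circular orbit is ω₂ = √(μ/r₂³) = 4.283×10^-5 rad/s.
Angle swept by the target during transfer: ω₂·t = 1.359 rad = 77.86°.
Arrival is 180° from departure on the ellipse, so φ = 180° − 77.86° = 102.1°.

φ = 102.1°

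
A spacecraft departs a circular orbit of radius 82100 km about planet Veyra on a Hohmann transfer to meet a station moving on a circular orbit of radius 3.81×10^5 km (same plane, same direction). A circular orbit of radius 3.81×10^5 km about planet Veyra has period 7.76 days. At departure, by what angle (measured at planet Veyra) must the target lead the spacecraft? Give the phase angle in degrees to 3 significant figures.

φ = 94.7°

From Kepler's third law T² = 4π²r³/μ at r = 3.81×10^5 km, T = 7.76 days = 7.76 × 86400 s = 6.70464×10^5 s: μ = 4π²r³/T² = 4.85717×10^6 km³/s².
Transfer-ellipse semi-major axis a_t = (r₁ + r₂)/2 = (82100 + 3.810×10^5)/2 = 2.3155×10^5 km.
Transfer time t = π√(a_t³/μ) = 1.58827×10^5 s.
The target's mean motion on its circular orbit is ω₂ = √(μ/r₂³) = 9.37140×10^-6 rad/s.
Angle swept by the target during transfer: ω₂·t = 1.4884 rad = 85.28°.
The spacecraft traverses 180° on the transfer ellipse, so the target must lead by 180° − 85.28° = 94.7°.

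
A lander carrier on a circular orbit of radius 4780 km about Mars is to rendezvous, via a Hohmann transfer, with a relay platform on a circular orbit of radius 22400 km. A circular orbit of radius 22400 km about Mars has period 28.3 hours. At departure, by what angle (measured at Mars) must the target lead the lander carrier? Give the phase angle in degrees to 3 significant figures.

From Kepler's third law T² = 4π²r³/μ at r = 22400 km, T = 28.3 hours = 28.3 × 3600 s = 1.0188×10^5 s: μ = 4π²r³/T² = 42749.0 km³/s².
The Hohmann ellipse has a_t = (r₁ + r₂)/2 = 13590 km.
The half-period of the transfer ellipse is t = π√(a_t³/μ) = 24072 s.
The target's mean motion on its circular orbit is ω₂ = √(μ/r₂³) = 6.1672×10^-5 rad/s.
Angle swept by the target during transfer: ω₂·t = 1.4846 rad = 85.06°.
The lander carrier traverses 180° on the transfer ellipse, so the target must lead by 180° − 85.06° = 94.9°.

φ = 94.9°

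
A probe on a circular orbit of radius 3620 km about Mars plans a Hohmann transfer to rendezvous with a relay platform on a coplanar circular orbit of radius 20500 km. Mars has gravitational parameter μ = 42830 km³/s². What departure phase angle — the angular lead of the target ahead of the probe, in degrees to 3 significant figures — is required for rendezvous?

φ = 98.8°

Semi-major axis of the transfer orbit: a_t = (3620 + 20500)/2 = 12060 km.
Transfer time t = π√(a_t³/μ) = 20105 s.
The target's mean motion on its circular orbit is ω₂ = √(μ/r₂³) = 7.0509×10^-5 rad/s.
Angle swept by the target during transfer: ω₂·t = 1.4176 rad = 81.22°.
The probe traverses 180° on the transfer ellipse, so the target must lead by 180° − 81.22° = 98.8°.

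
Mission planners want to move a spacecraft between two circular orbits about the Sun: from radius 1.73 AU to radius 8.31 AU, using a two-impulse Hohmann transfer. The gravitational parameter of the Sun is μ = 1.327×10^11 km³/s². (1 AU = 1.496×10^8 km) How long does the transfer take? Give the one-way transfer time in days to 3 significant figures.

In km: r₁ = 1.73 × 1.496×10^8 = 2.58808×10^8 km; r₂ = 8.31 × 1.496×10^8 = 1.243176×10^9 km.
The Hohmann ellipse has a_t = (r₁ + r₂)/2 = 7.50992×10^8 km.
Half the transfer-orbit period gives t = π√(a_t³/μ) = 1.775×10^8 s.
Converting: 1.775×10^8 s ÷ 86400 s/day = 2050 days.

t = 2050 days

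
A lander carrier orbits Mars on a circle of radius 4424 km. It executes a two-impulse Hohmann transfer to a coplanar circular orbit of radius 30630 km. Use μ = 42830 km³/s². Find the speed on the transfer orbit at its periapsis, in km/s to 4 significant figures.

v = 4.113 km/s

Transfer-ellipse semi-major axis a_t = (r₁ + r₂)/2 = (4424 + 30630)/2 = 17527 km.
The periapsis of the transfer ellipse is at r = 4424 km.
Applying v² = μ(2/r − 1/a_t): v = 4.113 km/s.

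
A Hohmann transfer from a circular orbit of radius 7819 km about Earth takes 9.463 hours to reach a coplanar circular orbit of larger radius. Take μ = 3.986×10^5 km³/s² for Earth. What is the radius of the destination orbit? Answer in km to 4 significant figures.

Transfer time t = 9.463 hours = 34066.8 s, and t = π√(a_t³/μ).
So a_t = (μ t²/π²)^(1/3) = (3.986×10^5 × (34066.8)² / π²)^(1/3) = 36055 km.
Since a_t = (r₁ + r₂)/2, r₂ = 2a_t − r₁ = 2×36055 − 7819 = 64291 km.

r₂ = 64290 km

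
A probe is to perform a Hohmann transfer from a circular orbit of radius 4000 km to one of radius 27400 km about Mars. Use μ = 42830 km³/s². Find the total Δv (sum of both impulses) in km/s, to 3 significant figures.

Transfer-ellipse semi-major axis a_t = (r₁ + r₂)/2 = (4000 + 27400)/2 = 15700 km.
Circular speed at r₁: v₁ = √(μ/r₁) = √(42830/4000) = 3.272 km/s.
Transfer-orbit speed at r₁ (vis-viva equation): v_p = √[μ(2/r₁ − 1/a_t)] = 4.323 km/s.
First burn Δv₁ = |v_p − v₁| = 1.051 km/s.
At r₂, v₂ = √(μ/r₂) = 1.2503 km/s.
Transfer-orbit speed at r₂: v_a = √[μ(2/r₂ − 1/a_t)] = 0.63107 km/s.
Second burn Δv₂ = |v₂ − v_a| = 0.6192 km/s.
Total Δv = Δv₁ + Δv₂ = 1.670 km/s.

Δv = 1.67 km/s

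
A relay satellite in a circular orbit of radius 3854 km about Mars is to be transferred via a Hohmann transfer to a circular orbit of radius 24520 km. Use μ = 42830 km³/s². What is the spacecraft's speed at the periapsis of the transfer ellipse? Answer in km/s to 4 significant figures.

The Hohmann ellipse has a_t = (r₁ + r₂)/2 = 14187 km.
At periapsis, r = 3854 km.
Applying v² = μ(2/r − 1/a_t): v = 4.383 km/s.

v = 4.383 km/s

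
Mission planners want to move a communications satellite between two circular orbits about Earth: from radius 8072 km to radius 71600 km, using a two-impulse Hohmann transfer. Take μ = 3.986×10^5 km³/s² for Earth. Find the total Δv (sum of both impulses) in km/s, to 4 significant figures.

Δv = 3.691 km/s

Semi-major axis of the transfer orbit: a_t = (8072 + 71600)/2 = 39836 km.
Circular speed at r₁: v₁ = √(μ/r₁) = √(3.986×10^5/8072) = 7.027 km/s.
Transfer-orbit speed at r₁ (vis-viva equation): v_p = √[μ(2/r₁ − 1/a_t)] = 9.421 km/s.
First burn Δv₁ = |v_p − v₁| = 2.394 km/s.
Circular speed at r₂: v₂ = √(μ/r₂) = 2.359 km/s.
Transfer-orbit speed at r₂: v_a = √[μ(2/r₂ − 1/a_t)] = 1.062 km/s.
Second burn Δv₂ = |v₂ − v_a| = 1.297 km/s.
Δv = Δv₁ + Δv₂ = 2.394 + 1.297 = 3.691 km/s.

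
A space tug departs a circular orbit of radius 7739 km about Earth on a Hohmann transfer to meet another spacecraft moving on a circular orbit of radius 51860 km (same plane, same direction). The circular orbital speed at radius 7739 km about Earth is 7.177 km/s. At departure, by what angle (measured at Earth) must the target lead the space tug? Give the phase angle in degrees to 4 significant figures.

φ = 101.6°

From the circular-orbit relation v² = μ/r at r = 7739 km: μ = v²r = (7.177)² × 7739 = 3.98631×10^5 km³/s².
Semi-major axis of the transfer orbit: a_t = (7739 + 51860)/2 = 29799.5 km.
Transfer time t = π√(a_t³/μ) = 25596 s.
The target's mean motion on its circular orbit is ω₂ = √(μ/r₂³) = 5.3461×10^-5 rad/s.
Angle swept by the target during transfer: ω₂·t = 1.3684 rad = 78.40°.
The space tug traverses 180° on the transfer ellipse, so the target must lead by 180° − 78.40° = 101.6°.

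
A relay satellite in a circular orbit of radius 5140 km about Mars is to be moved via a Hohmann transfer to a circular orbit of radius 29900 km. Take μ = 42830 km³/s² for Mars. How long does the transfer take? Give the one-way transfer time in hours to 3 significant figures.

t = 9.78 hours

The Hohmann ellipse has a_t = (r₁ + r₂)/2 = 17520 km.
By Kepler's third law the transfer-orbit period is T = 2π√(a_t³/μ), so t = T/2 = 35200 s.
Converting: 35200 s ÷ 3600 s/hour = 9.78 hours.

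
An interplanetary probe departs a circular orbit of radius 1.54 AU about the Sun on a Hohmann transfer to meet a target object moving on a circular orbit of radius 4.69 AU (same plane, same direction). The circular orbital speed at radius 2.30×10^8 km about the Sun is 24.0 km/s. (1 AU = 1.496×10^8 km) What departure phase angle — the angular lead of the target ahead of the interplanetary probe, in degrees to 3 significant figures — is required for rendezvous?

From the circular-orbit relation v² = μ/r at r = 2.30×10^8 km: μ = v²r = (24.0)² × 2.30×10^8 = 1.32480×10^11 km³/s².
In km: r₁ = 1.54 × 1.496×10^8 = 2.30384×10^8 km; r₂ = 4.69 × 1.496×10^8 = 7.01624×10^8 km.
The Hohmann ellipse has a_t = (r₁ + r₂)/2 = 4.66004×10^8 km.
The half-period of the transfer ellipse is t = π√(a_t³/μ) = 8.6828×10^7 s.
The target's mean motion on its circular orbit is ω₂ = √(μ/r₂³) = 1.9585×10^-8 rad/s.
Angle swept by the target during transfer: ω₂·t = 1.7005 rad = 97.43°.
Arrival is 180° from departure on the ellipse, so φ = 180° − 97.43° = 82.6°.

φ = 82.6°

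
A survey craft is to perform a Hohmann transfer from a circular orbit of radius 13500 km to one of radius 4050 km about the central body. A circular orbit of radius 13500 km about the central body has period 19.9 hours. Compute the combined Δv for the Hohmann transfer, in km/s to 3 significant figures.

Δv = 0.899 km/s

From Kepler's third law T² = 4π²r³/μ at r = 13500 km, T = 19.9 hours = 19.9 × 3600 s = 71640 s: μ = 4π²r³/T² = 18925.6 km³/s².
The Hohmann ellipse has a_t = (r₁ + r₂)/2 = 8775 km.
Circular speed at r₁: v₁ = √(μ/r₁) = √(18925.6/13500) = 1.184 km/s.
On the transfer ellipse at r₁, vis-viva gives v_a = √[μ(2/r₁ − 1/a_t)] = 0.8044 km/s.
First burn Δv₁ = |v_a − v₁| = 0.3796 km/s.
At r₂, v₂ = √(μ/r₂) = 2.1617 km/s.
Transfer-orbit speed at r₂: v_p = √[μ(2/r₂ − 1/a_t)] = 2.6813 km/s.
Second burn Δv₂ = |v₂ − v_p| = 0.5196 km/s.
Total Δv = Δv₁ + Δv₂ = 0.8992 km/s.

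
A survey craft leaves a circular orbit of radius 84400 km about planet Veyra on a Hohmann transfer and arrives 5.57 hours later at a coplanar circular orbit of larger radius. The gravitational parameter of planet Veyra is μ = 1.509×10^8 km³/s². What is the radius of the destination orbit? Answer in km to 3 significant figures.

Transfer time t = 5.57 hours = 20052 s, and t = π√(a_t³/μ).
So a_t = (μ t²/π²)^(1/3) = (1.509×10^8 × (20052)² / π²)^(1/3) = 1.8319×10^5 km.
Since a_t = (r₁ + r₂)/2, r₂ = 2a_t − r₁ = 2×1.8319×10^5 − 84400 = 2.8198×10^5 km.

r₂ = 2.82×10^5 km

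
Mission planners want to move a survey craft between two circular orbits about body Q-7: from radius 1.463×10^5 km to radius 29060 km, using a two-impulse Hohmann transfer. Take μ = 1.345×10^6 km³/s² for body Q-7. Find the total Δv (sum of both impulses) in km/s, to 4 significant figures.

Δv = 3.271 km/s

Transfer-ellipse semi-major axis a_t = (r₁ + r₂)/2 = (1.463×10^5 + 29060)/2 = 87680 km.
Circular speed at r₁: v₁ = √(μ/r₁) = √(1.345×10^6/1.463×10^5) = 3.0321 km/s.
On the transfer ellipse at r₁, vis-viva equation gives v_a = √[μ(2/r₁ − 1/a_t)] = 1.7456 km/s.
First burn Δv₁ = |v_a − v₁| = 1.2865 km/s.
At r₂, v₂ = √(μ/r₂) = 6.8032 km/s.
Transfer-orbit speed at r₂: v_p = √[μ(2/r₂ − 1/a_t)] = 8.7879 km/s.
Second burn Δv₂ = |v₂ − v_p| = 1.9847 km/s.
Δv = Δv₁ + Δv₂ = 1.2865 + 1.9847 = 3.271 km/s.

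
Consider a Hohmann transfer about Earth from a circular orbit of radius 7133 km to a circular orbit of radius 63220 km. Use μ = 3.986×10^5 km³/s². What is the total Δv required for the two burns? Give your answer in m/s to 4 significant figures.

Δv = 3926 m/s

The Hohmann ellipse has a_t = (r₁ + r₂)/2 = 35176.5 km.
Circular speed at r₁: v₁ = √(μ/r₁) = √(3.986×10^5/7133) = 7.47537 km/s.
Transfer-orbit speed at r₁ (vis-viva equation): v_p = √[μ(2/r₁ − 1/a_t)] = 10.0215 km/s.
First burn Δv₁ = |v_p − v₁| = 2.546 km/s.
Circular speed at r₂: v₂ = √(μ/r₂) = 2.511 km/s.
Transfer-orbit speed at r₂: v_a = √[μ(2/r₂ − 1/a_t)] = 1.131 km/s.
Second burn Δv₂ = |v₂ − v_a| = 1.380 km/s.
Total Δv = Δv₁ + Δv₂ = 3.926 km/s.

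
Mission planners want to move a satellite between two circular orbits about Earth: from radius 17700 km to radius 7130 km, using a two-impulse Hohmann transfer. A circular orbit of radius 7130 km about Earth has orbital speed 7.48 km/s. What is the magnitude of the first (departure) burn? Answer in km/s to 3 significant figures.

From the circular-orbit relation v² = μ/r at r = 7130 km: μ = v²r = (7.48)² × 7130 = 3.98926×10^5 km³/s².
Semi-major axis of the transfer orbit: a_t = (17700 + 7130)/2 = 12415 km.
On the circular orbit at r = 17700 km, v_c = √(μ/r) = 4.7474 km/s.
Transfer-orbit speed at the same r (vis-viva, a = a_t): v_t = √[μ(2/r − 1/a_t)] = 3.5978 km/s.
Δv₁ = |v_t − v_c| = |3.5978 − 4.7474| = 1.150 km/s.

Δv₁ = 1.15 km/s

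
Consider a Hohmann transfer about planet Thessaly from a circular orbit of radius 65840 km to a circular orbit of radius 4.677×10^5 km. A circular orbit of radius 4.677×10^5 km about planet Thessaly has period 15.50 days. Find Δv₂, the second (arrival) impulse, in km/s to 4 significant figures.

Δv₂ = 1.104 km/s

From Kepler's third law T² = 4π²r³/μ at r = 4.677×10^5 km, T = 15.50 days = 15.50 × 86400 s = 1.3392×10^6 s: μ = 4π²r³/T² = 2.25201×10^6 km³/s².
The Hohmann ellipse has a_t = (r₁ + r₂)/2 = 2.6677×10^5 km.
Circular speed at r = 4.677×10^5 km: v_c = √(μ/r) = 2.194 km/s.
Vis-viva on the transfer ellipse at r = 4.677×10^5 km gives v_t = √[μ(2/r − 1/a_t)] = 1.090 km/s.
Δv₂ = |v_t − v_c| = |1.090 − 2.194| = 1.104 km/s.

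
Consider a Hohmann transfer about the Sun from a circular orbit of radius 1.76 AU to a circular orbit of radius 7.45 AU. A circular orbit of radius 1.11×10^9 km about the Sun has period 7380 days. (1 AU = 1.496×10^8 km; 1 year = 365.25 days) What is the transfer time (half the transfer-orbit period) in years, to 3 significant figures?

From Kepler's third law T² = 4π²r³/μ at r = 1.11×10^9 km, T = 7380 days = 7380 × 86400 s = 6.37632×10^8 s: μ = 4π²r³/T² = 1.32797×10^11 km³/s².
In km: r₁ = 1.76 × 1.496×10^8 = 2.63296×10^8 km; r₂ = 7.45 × 1.496×10^8 = 1.11452×10^9 km.
Transfer-ellipse semi-major axis a_t = (r₁ + r₂)/2 = (2.63296×10^8 + 1.11452×10^9)/2 = 6.88908×10^8 km.
Half the transfer-orbit period gives t = π√(a_t³/μ) = 1.559×10^8 s.
Converting: 1.559×10^8 s ÷ 3.15576×10^7 s/year (365.25 × 86400) = 4.94 years.

t = 4.94 years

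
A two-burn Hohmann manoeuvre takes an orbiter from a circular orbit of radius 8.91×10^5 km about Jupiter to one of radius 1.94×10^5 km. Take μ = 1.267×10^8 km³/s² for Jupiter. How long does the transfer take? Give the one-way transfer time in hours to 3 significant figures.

t = 31.0 hours

The Hohmann ellipse has a_t = (r₁ + r₂)/2 = 5.425×10^5 km.
Half the transfer-orbit period gives t = π√(a_t³/μ) = 1.115×10^5 s.
Converting: 1.115×10^5 s ÷ 3600 s/hour = 31.0 hours.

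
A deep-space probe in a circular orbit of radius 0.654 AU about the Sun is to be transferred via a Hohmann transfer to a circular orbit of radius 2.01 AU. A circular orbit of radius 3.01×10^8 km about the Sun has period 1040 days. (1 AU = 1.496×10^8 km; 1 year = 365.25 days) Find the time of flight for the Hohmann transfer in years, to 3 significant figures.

t = 0.767 years

From Kepler's third law T² = 4π²r³/μ at r = 3.01×10^8 km, T = 1040 days = 1040 × 86400 s = 8.9856×10^7 s: μ = 4π²r³/T² = 1.33341×10^11 km³/s².
In km: r₁ = 0.654 × 1.496×10^8 = 9.78384×10^7 km; r₂ = 2.01 × 1.496×10^8 = 3.00696×10^8 km.
Transfer-ellipse semi-major axis a_t = (r₁ + r₂)/2 = (9.78384×10^7 + 3.00696×10^8)/2 = 1.992672×10^8 km.
Half the transfer-orbit period gives t = π√(a_t³/μ) = 2.420×10^7 s.
Converting: 2.420×10^7 s ÷ 3.15576×10^7 s/year (365.25 × 86400) = 0.767 years.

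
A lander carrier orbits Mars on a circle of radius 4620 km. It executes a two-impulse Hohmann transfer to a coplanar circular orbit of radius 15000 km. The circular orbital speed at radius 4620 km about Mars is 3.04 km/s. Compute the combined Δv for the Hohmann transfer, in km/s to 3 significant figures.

Δv = 1.25 km/s

From the circular-orbit relation v² = μ/r at r = 4620 km: μ = v²r = (3.04)² × 4620 = 42696.2 km³/s².
Transfer-ellipse semi-major axis a_t = (r₁ + r₂)/2 = (4620 + 15000)/2 = 9810 km.
At r₁ the circular-orbit speed is v₁ = √(μ/r₁) = 3.0400 km/s.
Transfer-orbit speed at r₁ (vis-viva equation): v_p = √[μ(2/r₁ − 1/a_t)] = 3.7591 km/s.
First burn Δv₁ = |v_p − v₁| = 0.7191 km/s.
At r₂, v₂ = √(μ/r₂) = 1.6871 km/s.
Transfer-orbit speed at r₂: v_a = √[μ(2/r₂ − 1/a_t)] = 1.1578 km/s.
Second burn Δv₂ = |v₂ − v_a| = 0.5293 km/s.
Δv = Δv₁ + Δv₂ = 0.7191 + 0.5293 = 1.248 km/s.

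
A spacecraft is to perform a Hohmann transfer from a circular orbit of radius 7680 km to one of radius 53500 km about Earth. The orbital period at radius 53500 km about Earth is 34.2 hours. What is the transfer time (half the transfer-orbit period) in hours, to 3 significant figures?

t = 7.39 hours

From Kepler's third law T² = 4π²r³/μ at r = 53500 km, T = 34.2 hours = 34.2 × 3600 s = 1.2312×10^5 s: μ = 4π²r³/T² = 3.98808×10^5 km³/s².
Transfer-ellipse semi-major axis a_t = (r₁ + r₂)/2 = (7680 + 53500)/2 = 30590 km.
By Kepler's third law the transfer-orbit period is T = 2π√(a_t³/μ), so t = T/2 = 26620 s.
Converting: 26620 s ÷ 3600 s/hour = 7.39 hours.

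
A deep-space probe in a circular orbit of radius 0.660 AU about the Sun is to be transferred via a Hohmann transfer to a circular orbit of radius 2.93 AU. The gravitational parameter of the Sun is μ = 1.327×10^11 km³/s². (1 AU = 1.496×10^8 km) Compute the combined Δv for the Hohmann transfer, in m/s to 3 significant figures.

Δv = 17000 m/s

In km: r₁ = 0.660 × 1.496×10^8 = 9.8736×10^7 km; r₂ = 2.93 × 1.496×10^8 = 4.38328×10^8 km.
Transfer-ellipse semi-major axis a_t = (r₁ + r₂)/2 = (9.8736×10^7 + 4.38328×10^8)/2 = 2.68532×10^8 km.
Circular speed at r₁: v₁ = √(μ/r₁) = √(1.327×10^11/9.8736×10^7) = 36.66 km/s.
On the transfer ellipse at r₁, vis-viva equation gives v_p = √[μ(2/r₁ − 1/a_t)] = 46.84 km/s.
First burn Δv₁ = |v_p − v₁| = 10.18 km/s.
At r₂, v₂ = √(μ/r₂) = 17.3995 km/s.
Transfer-orbit speed at r₂: v_a = √[μ(2/r₂ − 1/a_t)] = 10.5506 km/s.
Second burn Δv₂ = |v₂ − v_a| = 6.849 km/s.
Δv = Δv₁ + Δv₂ = 10.18 + 6.849 = 17.03 km/s.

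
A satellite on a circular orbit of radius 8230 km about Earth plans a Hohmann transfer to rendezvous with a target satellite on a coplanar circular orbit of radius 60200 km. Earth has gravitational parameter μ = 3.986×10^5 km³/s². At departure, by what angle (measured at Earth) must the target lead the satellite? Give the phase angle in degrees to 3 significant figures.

φ = 103°

Transfer-ellipse semi-major axis a_t = (r₁ + r₂)/2 = (8230 + 60200)/2 = 34215 km.
Transfer time t = π√(a_t³/μ) = 31492 s.
The target's mean motion on its circular orbit is ω₂ = √(μ/r₂³) = 4.2744×10^-5 rad/s.
Angle swept by the target during transfer: ω₂·t = 1.3461 rad = 77.13°.
Arrival is 180° from departure on the ellipse, so φ = 180° − 77.13° = 103°.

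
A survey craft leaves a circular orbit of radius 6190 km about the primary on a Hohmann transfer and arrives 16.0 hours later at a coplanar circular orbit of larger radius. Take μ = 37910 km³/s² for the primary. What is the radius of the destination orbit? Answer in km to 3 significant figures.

Transfer time t = 16.0 hours = 57600 s, and t = π√(a_t³/μ).
So a_t = (μ t²/π²)^(1/3) = (37910 × (57600)² / π²)^(1/3) = 23358 km.
Since a_t = (r₁ + r₂)/2, r₂ = 2a_t − r₁ = 2×23358 − 6190 = 40526 km.

r₂ = 40500 km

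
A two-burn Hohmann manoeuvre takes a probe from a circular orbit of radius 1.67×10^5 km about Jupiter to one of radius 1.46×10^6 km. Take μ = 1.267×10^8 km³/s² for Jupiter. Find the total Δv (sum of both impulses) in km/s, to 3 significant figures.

Transfer-ellipse semi-major axis a_t = (r₁ + r₂)/2 = (1.670×10^5 + 1.460×10^6)/2 = 8.135×10^5 km.
Circular speed at r₁: v₁ = √(μ/r₁) = √(1.267×10^8/1.670×10^5) = 27.544 km/s.
Transfer-orbit speed at r₁ (v² = μ(2/r − 1/a)): v_p = √[μ(2/r₁ − 1/a_t)] = 36.900 km/s.
First burn Δv₁ = |v_p − v₁| = 9.356 km/s.
Circular speed at r₂: v₂ = √(μ/r₂) = 9.316 km/s.
Transfer-orbit speed at r₂: v_a = √[μ(2/r₂ − 1/a_t)] = 4.221 km/s.
Second burn Δv₂ = |v₂ − v_a| = 5.095 km/s.
Δv = Δv₁ + Δv₂ = 9.356 + 5.095 = 14.45 km/s.

Δv = 14.5 km/s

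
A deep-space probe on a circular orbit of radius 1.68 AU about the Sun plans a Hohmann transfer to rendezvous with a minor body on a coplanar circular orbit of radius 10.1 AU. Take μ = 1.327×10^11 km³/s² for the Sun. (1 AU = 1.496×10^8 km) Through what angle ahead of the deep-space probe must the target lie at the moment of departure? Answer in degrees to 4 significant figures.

In km: r₁ = 1.68 × 1.496×10^8 = 2.51328×10^8 km; r₂ = 10.1 × 1.496×10^8 = 1.51096×10^9 km.
Semi-major axis of the transfer orbit: a_t = (2.51328×10^8 + 1.51096×10^9)/2 = 8.81144×10^8 km.
Transfer time t = π√(a_t³/μ) = 2.256×10^8 s.
The target's mean motion on its circular orbit is ω₂ = √(μ/r₂³) = 6.202×10^-9 rad/s.
Angle swept by the target during transfer: ω₂·t = 1.399 rad = 80.16°.
Arrival is 180° from departure on the ellipse, so φ = 180° − 80.16° = 99.84°.

φ = 99.84°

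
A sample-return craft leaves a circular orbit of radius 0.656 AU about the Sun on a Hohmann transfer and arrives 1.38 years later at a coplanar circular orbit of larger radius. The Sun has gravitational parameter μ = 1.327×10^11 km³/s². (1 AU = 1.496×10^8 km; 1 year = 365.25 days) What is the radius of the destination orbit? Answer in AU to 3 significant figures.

r₂ = 3.28 AU

In km: r₁ = 0.656 × 1.496×10^8 = 9.81376×10^7 km.
Transfer time t = 1.38 years × 365.25 × 86400 s = 4.3549488×10^7 s, and t = π√(a_t³/μ).
So a_t = (μ t²/π²)^(1/3) = (1.327×10^11 × (4.3549488×10^7)² / π²)^(1/3) = 2.9434×10^8 km.
Since a_t = (r₁ + r₂)/2, r₂ = 2a_t − r₁ = 2×2.9434×10^8 − 9.81376×10^7 = 4.905424×10^8 km.
In AU: r₂ = 4.905424×10^8 / 1.496×10^8 = 3.28 AU.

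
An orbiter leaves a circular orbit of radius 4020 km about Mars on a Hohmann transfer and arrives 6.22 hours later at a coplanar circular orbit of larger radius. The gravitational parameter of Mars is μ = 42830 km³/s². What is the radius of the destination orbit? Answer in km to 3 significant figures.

r₂ = 21900 km

Transfer time t = 6.22 hours = 22392 s, and t = π√(a_t³/μ).
So a_t = (μ t²/π²)^(1/3) = (42830 × (22392)² / π²)^(1/3) = 12958 km.
Since a_t = (r₁ + r₂)/2, r₂ = 2a_t − r₁ = 2×12958 − 4020 = 21896 km.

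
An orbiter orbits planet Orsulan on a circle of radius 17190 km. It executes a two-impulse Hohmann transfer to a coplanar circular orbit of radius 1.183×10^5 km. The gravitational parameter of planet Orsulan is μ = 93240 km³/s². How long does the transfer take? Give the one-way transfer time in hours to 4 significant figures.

t = 50.39 hours

Semi-major axis of the transfer orbit: a_t = (17190 + 1.183×10^5)/2 = 67745 km.
By Kepler's third law the transfer-orbit period is T = 2π√(a_t³/μ), so t = T/2 = 1.814×10^5 s.
Converting: 1.814×10^5 s ÷ 3600 s/hour = 50.39 hours.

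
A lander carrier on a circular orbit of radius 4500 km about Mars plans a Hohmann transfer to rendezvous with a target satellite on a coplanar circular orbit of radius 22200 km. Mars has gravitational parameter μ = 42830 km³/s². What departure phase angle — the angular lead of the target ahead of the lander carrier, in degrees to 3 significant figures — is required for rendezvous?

Transfer-ellipse semi-major axis a_t = (r₁ + r₂)/2 = (4500 + 22200)/2 = 13350 km.
Transfer time t = π√(a_t³/μ) = 23420 s.
Target angular speed ω₂ = √(μ/r₂³) = 6.257×10^-5 rad/s.
Angle swept by the target during transfer: ω₂·t = 1.465 rad = 83.94°.
Arrival is 180° from departure on the ellipse, so φ = 180° − 83.94° = 96.1°.

φ = 96.1°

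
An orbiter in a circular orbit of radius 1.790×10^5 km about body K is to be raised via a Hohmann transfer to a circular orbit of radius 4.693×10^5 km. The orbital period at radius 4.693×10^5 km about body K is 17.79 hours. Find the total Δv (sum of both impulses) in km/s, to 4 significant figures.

From Kepler's third law T² = 4π²r³/μ at r = 4.693×10^5 km, T = 17.79 hours = 17.79 × 3600 s = 64044 s: μ = 4π²r³/T² = 9.94843×10^8 km³/s².
Semi-major axis of the transfer orbit: a_t = (1.790×10^5 + 4.693×10^5)/2 = 3.2415×10^5 km.
Circular speed at r₁: v₁ = √(μ/r₁) = √(9.94843×10^8/1.790×10^5) = 74.55 km/s.
On the transfer ellipse at r₁, vis-viva equation gives v_p = √[μ(2/r₁ − 1/a_t)] = 89.70 km/s.
First burn Δv₁ = |v_p − v₁| = 15.15 km/s.
At r₂, v₂ = √(μ/r₂) = 46.04 km/s.
Transfer-orbit speed at r₂: v_a = √[μ(2/r₂ − 1/a_t)] = 34.21 km/s.
Second burn Δv₂ = |v₂ − v_a| = 11.83 km/s.
Total Δv = Δv₁ + Δv₂ = 26.98 km/s.

Δv = 26.98 km/s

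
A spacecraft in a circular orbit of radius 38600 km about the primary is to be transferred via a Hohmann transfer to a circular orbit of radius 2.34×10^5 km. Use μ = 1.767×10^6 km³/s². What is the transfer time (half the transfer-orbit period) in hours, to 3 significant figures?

The Hohmann ellipse has a_t = (r₁ + r₂)/2 = 1.363×10^5 km.
By Kepler's third law the transfer-orbit period is T = 2π√(a_t³/μ), so t = T/2 = 1.189×10^5 s.
Converting: 1.189×10^5 s ÷ 3600 s/hour = 33.0 hours.

t = 33.0 hours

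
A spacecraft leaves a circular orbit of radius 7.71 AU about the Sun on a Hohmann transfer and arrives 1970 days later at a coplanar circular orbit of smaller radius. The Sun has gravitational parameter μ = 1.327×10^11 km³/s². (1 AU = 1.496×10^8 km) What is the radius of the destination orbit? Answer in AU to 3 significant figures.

In km: r₁ = 7.71 × 1.496×10^8 = 1.153416×10^9 km.
Transfer time t = 1970 days = 1.70208×10^8 s, and t = π√(a_t³/μ).
So a_t = (μ t²/π²)^(1/3) = (1.327×10^11 × (1.70208×10^8)² / π²)^(1/3) = 7.3032×10^8 km.
Since a_t = (r₁ + r₂)/2, r₂ = 2a_t − r₁ = 2×7.3032×10^8 − 1.153416×10^9 = 3.07224×10^8 km.
In AU: r₂ = 3.07224×10^8 / 1.496×10^8 = 2.05 AU.

r₂ = 2.05 AU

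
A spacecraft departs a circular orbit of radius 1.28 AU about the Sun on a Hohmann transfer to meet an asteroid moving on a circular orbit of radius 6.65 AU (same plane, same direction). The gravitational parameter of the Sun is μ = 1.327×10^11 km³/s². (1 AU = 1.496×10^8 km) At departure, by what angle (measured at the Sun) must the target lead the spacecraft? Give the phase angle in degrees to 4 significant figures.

φ = 97.13°

In km: r₁ = 1.28 × 1.496×10^8 = 1.91488×10^8 km; r₂ = 6.65 × 1.496×10^8 = 9.9484×10^8 km.
Transfer-ellipse semi-major axis a_t = (r₁ + r₂)/2 = (1.91488×10^8 + 9.9484×10^8)/2 = 5.93164×10^8 km.
The half-period of the transfer ellipse is t = π√(a_t³/μ) = 1.2459×10^8 s.
Target angular speed ω₂ = √(μ/r₂³) = 1.1609×10^-8 rad/s.
Angle swept by the target during transfer: ω₂·t = 1.4464 rad = 82.87°.
Arrival is 180° from departure on the ellipse, so φ = 180° − 82.87° = 97.13°.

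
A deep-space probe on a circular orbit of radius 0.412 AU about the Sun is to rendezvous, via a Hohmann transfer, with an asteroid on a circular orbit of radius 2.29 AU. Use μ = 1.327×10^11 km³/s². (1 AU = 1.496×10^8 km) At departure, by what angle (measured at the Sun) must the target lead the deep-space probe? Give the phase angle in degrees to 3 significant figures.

φ = 98.4°

In km: r₁ = 0.412 × 1.496×10^8 = 6.16352×10^7 km; r₂ = 2.29 × 1.496×10^8 = 3.42584×10^8 km.
Transfer-ellipse semi-major axis a_t = (r₁ + r₂)/2 = (6.16352×10^7 + 3.42584×10^8)/2 = 2.021096×10^8 km.
Transfer time t = π√(a_t³/μ) = 2.47796×10^7 s.
The target's mean motion on its circular orbit is ω₂ = √(μ/r₂³) = 5.74493×10^-8 rad/s.
Angle swept by the target during transfer: ω₂·t = 1.42357 rad = 81.56°.
The deep-space probe traverses 180° on the transfer ellipse, so the target must lead by 180° − 81.56° = 98.4°.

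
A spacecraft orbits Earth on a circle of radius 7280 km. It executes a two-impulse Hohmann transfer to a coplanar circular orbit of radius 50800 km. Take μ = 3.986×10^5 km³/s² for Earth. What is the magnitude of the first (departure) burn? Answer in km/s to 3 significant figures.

Δv₁ = 2.39 km/s

Semi-major axis of the transfer orbit: a_t = (7280 + 50800)/2 = 29040 km.
On the circular orbit at r = 7280 km, v_c = √(μ/r) = 7.400 km/s.
Vis-viva on the transfer ellipse at r = 7280 km gives v_t = √[μ(2/r − 1/a_t)] = 9.787 km/s.
Δv₁ = |v_t − v_c| = |9.787 − 7.400| = 2.387 km/s.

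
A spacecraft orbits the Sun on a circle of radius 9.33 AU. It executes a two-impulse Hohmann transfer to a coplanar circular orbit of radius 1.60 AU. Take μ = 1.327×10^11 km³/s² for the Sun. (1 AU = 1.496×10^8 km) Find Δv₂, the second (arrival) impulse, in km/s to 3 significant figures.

In km: r₁ = 9.33 × 1.496×10^8 = 1.395768×10^9 km; r₂ = 1.60 × 1.496×10^8 = 2.3936×10^8 km.
The Hohmann ellipse has a_t = (r₁ + r₂)/2 = 8.17564×10^8 km.
Circular speed at r = 2.3936×10^8 km: v_c = √(μ/r) = 23.546 km/s.
Transfer-orbit speed at the same r (vis-viva, a = a_t): v_t = √[μ(2/r − 1/a_t)] = 30.765 km/s.
Δv₂ = |v_t − v_c| = |30.765 − 23.546| = 7.219 km/s.

Δv₂ = 7.22 km/s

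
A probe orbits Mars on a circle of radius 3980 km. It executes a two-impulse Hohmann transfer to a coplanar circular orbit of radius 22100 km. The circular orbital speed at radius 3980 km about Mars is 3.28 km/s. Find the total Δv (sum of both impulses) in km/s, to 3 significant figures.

From the circular-orbit relation v² = μ/r at r = 3980 km: μ = v²r = (3.28)² × 3980 = 42818.4 km³/s².
Transfer-ellipse semi-major axis a_t = (r₁ + r₂)/2 = (3980 + 22100)/2 = 13040 km.
At r₁ the circular-orbit speed is v₁ = √(μ/r₁) = 3.280 km/s.
On the transfer ellipse at r₁, v² = μ(2/r − 1/a) gives v_p = √[μ(2/r₁ − 1/a_t)] = 4.270 km/s.
First burn Δv₁ = |v_p − v₁| = 0.9900 km/s.
Circular speed at r₂: v₂ = √(μ/r₂) = 1.3919 km/s.
Transfer-orbit speed at r₂: v_a = √[μ(2/r₂ − 1/a_t)] = 0.76899 km/s.
Second burn Δv₂ = |v₂ − v_a| = 0.6229 km/s.
Total Δv = Δv₁ + Δv₂ = 1.613 km/s.

Δv = 1.61 km/s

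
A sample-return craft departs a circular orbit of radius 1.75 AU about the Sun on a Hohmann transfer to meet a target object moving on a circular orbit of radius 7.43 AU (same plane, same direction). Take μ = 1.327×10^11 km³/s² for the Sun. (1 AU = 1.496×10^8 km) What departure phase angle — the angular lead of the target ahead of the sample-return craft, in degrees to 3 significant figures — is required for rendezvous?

In km: r₁ = 1.75 × 1.496×10^8 = 2.618×10^8 km; r₂ = 7.43 × 1.496×10^8 = 1.111528×10^9 km.
The Hohmann ellipse has a_t = (r₁ + r₂)/2 = 6.86664×10^8 km.
The half-period of the transfer ellipse is t = π√(a_t³/μ) = 1.5518×10^8 s.
Target angular speed ω₂ = √(μ/r₂³) = 9.8300×10^-9 rad/s.
Angle swept by the target during transfer: ω₂·t = 1.5254 rad = 87.40°.
Arrival is 180° from departure on the ellipse, so φ = 180° − 87.40° = 92.6°.

φ = 92.6°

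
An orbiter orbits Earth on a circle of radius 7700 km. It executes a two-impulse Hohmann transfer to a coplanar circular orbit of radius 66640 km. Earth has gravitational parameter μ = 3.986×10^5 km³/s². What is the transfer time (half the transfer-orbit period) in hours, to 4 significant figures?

t = 9.905 hours

Transfer-ellipse semi-major axis a_t = (r₁ + r₂)/2 = (7700 + 66640)/2 = 37170 km.
By Kepler's third law the transfer-orbit period is T = 2π√(a_t³/μ), so t = T/2 = 35659 s.
Converting: 35659 s ÷ 3600 s/hour = 9.905 hours.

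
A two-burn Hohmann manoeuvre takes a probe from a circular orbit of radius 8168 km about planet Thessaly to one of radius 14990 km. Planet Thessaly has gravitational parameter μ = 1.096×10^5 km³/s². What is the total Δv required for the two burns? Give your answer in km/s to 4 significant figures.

Semi-major axis of the transfer orbit: a_t = (8168 + 14990)/2 = 11579 km.
Circular speed at r₁: v₁ = √(μ/r₁) = √(1.096×10^5/8168) = 3.6631 km/s.
Transfer-orbit speed at r₁ (vis-viva): v_p = √[μ(2/r₁ − 1/a_t)] = 4.1679 km/s.
First burn Δv₁ = |v_p − v₁| = 0.5048 km/s.
At r₂, v₂ = √(μ/r₂) = 2.7040 km/s.
Transfer-orbit speed at r₂: v_a = √[μ(2/r₂ − 1/a_t)] = 2.2711 km/s.
Second burn Δv₂ = |v₂ − v_a| = 0.4329 km/s.
Total Δv = Δv₁ + Δv₂ = 0.9377 km/s.

Δv = 0.9377 km/s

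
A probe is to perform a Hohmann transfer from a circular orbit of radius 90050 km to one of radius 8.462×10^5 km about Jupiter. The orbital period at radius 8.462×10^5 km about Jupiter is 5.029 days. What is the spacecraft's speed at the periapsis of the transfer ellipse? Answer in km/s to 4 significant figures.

From Kepler's third law T² = 4π²r³/μ at r = 8.462×10^5 km, T = 5.029 days = 5.029 × 86400 s = 4.345056×10^5 s: μ = 4π²r³/T² = 1.26703×10^8 km³/s².
Transfer-ellipse semi-major axis a_t = (r₁ + r₂)/2 = (90050 + 8.462×10^5)/2 = 4.68125×10^5 km.
At periapsis, r = 90050 km.
Applying v² = μ(2/r − 1/a_t): v = 50.43 km/s.

v = 50.43 km/s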